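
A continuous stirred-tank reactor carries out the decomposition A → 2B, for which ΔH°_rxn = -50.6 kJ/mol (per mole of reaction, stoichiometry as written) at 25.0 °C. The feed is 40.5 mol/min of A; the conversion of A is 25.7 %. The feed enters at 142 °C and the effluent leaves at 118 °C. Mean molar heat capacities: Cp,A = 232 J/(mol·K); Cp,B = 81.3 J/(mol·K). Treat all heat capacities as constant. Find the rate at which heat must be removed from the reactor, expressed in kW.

Extent of reaction ξ = 0.257 × 40.5 = 10.409 mol/min
Reaction term: ξ·ΔH°_rxn = 10.409 × -50.6 = -526.67 kJ/min
Sensible, feed 142→25 °C: -1099.3 kJ/min
Outlet flows (mol/min): A 30.091, B 20.817
Sensible, products 25→118 °C: 806.65 kJ/min
Q = ΔH = -819.35 kJ/min = -13.656 kW
Heat removed = 13.656 kW

Q_out = 13.7 kW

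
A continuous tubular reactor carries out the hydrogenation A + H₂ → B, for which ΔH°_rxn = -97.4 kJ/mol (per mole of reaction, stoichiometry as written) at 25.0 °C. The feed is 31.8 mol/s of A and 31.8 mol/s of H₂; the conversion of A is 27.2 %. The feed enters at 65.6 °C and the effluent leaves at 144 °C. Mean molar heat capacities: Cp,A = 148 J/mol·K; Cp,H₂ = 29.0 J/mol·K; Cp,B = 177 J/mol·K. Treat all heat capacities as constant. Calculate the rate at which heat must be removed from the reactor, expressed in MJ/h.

Q_out = 1440 MJ/h

Extent of reaction ξ = 0.272 × 31.8 = 8.6496 mol/s
Reaction term: ξ·ΔH°_rxn = 8.6496 × -97.4 = -842.47 kJ/s
Sensible, feed 65.6→25 °C: -228.52 kJ/s
Outlet flows (mol/s): A 23.15, H₂ 23.15, B 8.6496
Sensible, products 25→144 °C: 669.8 kJ/s
Q = ΔH = -401.19 kJ/s = -401.19 kW
Heat removed = 1444.3 MJ/h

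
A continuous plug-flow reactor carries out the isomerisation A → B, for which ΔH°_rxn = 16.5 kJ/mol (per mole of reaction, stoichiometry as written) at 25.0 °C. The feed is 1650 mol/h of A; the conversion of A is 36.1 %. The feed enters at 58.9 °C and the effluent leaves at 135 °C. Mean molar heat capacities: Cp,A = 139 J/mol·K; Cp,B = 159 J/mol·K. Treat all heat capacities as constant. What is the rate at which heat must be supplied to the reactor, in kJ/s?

Q_in = 7.94 kJ/s

Extent of reaction ξ = 0.361 × 1650 = 595.65 mol/h
Reaction term: ξ·ΔH°_rxn = 595.65 × 16.5 = 9828.2 kJ/h
Sensible, feed 58.9→25 °C: -7775 kJ/h
Outlet flows (mol/h): A 1054.3, B 595.65
Sensible, products 25→135 °C: 26539 kJ/h
Q = ΔH = 28592 kJ/h = 7.9423 kW
Heat supplied = 7.9423 kJ/s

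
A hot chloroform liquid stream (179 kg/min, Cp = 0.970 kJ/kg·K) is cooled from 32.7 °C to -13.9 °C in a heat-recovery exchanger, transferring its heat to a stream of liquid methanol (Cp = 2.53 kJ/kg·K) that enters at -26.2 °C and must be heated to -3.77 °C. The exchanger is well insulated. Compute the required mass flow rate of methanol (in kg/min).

Heat released by hot stream: Q = 179 × 0.970 × (32.7 − -13.9) = 8091.2 kJ/min
Energy balance on cold side (adiabatic exchanger): Q = ṁ_c·Cp_c·(T_c,out − T_c,in)
ṁ_c = 8091.2 / [2.53 × (-3.77 − -26.2)] = 142.58 kg/min

ṁ_c = 143 kg/min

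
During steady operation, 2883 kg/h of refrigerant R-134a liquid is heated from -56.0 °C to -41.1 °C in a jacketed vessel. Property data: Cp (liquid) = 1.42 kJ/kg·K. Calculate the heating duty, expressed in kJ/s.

Q = ṁ·Cp·ΔT = 2883 × 1.42 × (-41.1 − -56.0) = 60999 kJ/h
Converting: 60999 / 3600 s = 16.944 kW

Q = 16.9 kJ/s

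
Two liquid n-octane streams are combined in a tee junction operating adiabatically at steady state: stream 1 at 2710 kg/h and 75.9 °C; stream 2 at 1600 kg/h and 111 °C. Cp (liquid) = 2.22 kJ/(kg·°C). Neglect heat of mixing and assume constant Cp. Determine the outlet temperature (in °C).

No heat crosses the boundary, so H_out = H_in.
T_out = Σ ṁᵢCp,ᵢTᵢ / Σ ṁᵢCp,ᵢ
      = 850900 / 9568.2 = 88.93 °C

T_out = 88.9 °C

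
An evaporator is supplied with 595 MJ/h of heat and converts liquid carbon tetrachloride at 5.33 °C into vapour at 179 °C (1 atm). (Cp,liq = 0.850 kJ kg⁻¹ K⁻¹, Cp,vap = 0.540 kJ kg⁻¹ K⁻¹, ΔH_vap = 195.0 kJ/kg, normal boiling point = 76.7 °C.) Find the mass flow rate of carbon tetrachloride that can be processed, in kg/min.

ṁ = 31.9 kg/min

Δh = 0.850×(76.7−5.33) + 195.0 + 0.540×(179−76.7) = 310.91 kJ/kg
Q = 595 MJ/h = 165.28 kJ/s = 9916.7 kJ/min
ṁ = Q/Δh = 9916.7 / 310.91 = 31.896 kg/min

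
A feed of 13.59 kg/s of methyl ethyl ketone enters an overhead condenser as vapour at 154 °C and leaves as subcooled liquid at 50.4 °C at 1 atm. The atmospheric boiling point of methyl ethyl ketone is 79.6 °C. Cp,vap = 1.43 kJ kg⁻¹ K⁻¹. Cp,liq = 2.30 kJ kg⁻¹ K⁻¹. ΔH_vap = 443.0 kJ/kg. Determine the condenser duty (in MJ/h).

Q_c = 30200 MJ/h

vapour 154→79.6 °C: -106.39 kJ/kg
condensation at 79.6 °C: -443 kJ/kg
liquid 79.6→50.4 °C: -67.16 kJ/kg
Δh = -106.39 + -443 + -67.16 = -616.55 kJ/kg
Q = ṁ·Δh = 13.59 kg/s × -616.55 kJ/kg = -8378.9 kJ/s
|Q| = 8378.9 kW = 30164 MJ/h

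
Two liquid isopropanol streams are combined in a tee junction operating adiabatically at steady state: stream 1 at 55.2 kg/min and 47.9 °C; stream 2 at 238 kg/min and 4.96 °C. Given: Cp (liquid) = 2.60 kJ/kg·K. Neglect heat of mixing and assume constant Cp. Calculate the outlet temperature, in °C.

T_out = 13.0 °C

Energy balance with Q = 0: Σ ṁᵢCp,ᵢ(T_out − Tᵢ) = 0
Σ ṁᵢCp,ᵢTᵢ = 55.2×2.60×47.9 + 238×2.60×4.96 = 9943.9
Σ ṁᵢCp,ᵢ = 55.2×2.60 + 238×2.60 = 762.32
T_out = 9943.9 / 762.32 = 13.044 °C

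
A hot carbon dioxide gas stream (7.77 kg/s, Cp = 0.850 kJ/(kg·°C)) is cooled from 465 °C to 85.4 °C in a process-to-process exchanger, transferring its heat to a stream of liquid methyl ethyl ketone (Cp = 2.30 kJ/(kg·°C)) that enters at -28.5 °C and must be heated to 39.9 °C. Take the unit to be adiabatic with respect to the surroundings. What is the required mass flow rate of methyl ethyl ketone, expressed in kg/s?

Heat released by hot stream: Q = 7.77 × 0.850 × (465 − 85.4) = 2507.1 kJ/s
Energy balance on cold side (adiabatic exchanger): Q = ṁ_c·Cp_c·(T_c,out − T_c,in)
ṁ_c = 2507.1 / [2.30 × (39.9 − -28.5)] = 15.936 kg/s

ṁ_c = 15.9 kg/s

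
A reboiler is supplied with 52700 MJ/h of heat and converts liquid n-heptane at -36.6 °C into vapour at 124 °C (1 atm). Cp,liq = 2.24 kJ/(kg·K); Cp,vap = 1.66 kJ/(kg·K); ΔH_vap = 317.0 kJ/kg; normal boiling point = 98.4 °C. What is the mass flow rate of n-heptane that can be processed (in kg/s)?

ṁ = 22.1 kg/s

Δh = 2.24×(98.4−-36.6) + 317.0 + 1.66×(124−98.4) = 661.9 kJ/kg
Q = 52700 MJ/h = 14639 kJ/s = 14639 kJ/s
ṁ = Q/Δh = 14639 / 661.9 = 22.117 kg/s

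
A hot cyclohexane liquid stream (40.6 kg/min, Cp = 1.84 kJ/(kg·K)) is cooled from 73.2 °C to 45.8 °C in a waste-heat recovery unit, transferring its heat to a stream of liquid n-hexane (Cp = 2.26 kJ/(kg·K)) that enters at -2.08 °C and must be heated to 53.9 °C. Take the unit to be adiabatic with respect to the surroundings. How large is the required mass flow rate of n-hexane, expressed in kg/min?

Heat released by hot stream: Q = 40.6 × 1.84 × (73.2 − 45.8) = 2046.9 kJ/min
Energy balance on cold side (adiabatic exchanger): Q = ṁ_c·Cp_c·(T_c,out − T_c,in)
ṁ_c = 2046.9 / [2.26 × (53.9 − -2.08)] = 16.179 kg/min

ṁ_c = 16.2 kg/min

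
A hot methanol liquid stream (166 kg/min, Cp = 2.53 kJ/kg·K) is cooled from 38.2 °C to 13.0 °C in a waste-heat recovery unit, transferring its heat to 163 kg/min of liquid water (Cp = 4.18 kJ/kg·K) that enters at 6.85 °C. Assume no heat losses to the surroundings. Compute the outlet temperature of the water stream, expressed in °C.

T_c,out = 22.4 °C

Heat released by hot stream: Q = 166 × 2.53 × (38.2 − 13.0) = 10583 kJ/min
Energy balance on cold side (adiabatic exchanger): Q = ṁ_c·Cp_c·(T_c,out − T_c,in)
T_c,out = 6.85 + 10583/(163 × 4.18) = 22.383 °C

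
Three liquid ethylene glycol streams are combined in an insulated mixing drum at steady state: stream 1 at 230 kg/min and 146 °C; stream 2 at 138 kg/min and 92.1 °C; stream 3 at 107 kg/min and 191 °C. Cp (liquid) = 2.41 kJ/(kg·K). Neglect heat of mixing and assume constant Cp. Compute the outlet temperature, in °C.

Adiabatic, steady state ⇒ Σ ṁᵢCp,ᵢ(T_out − Tᵢ) = 0
Σ ṁᵢCp,ᵢTᵢ = 230×2.41×146 + 138×2.41×92.1 + 107×2.41×191 = 160810
Σ ṁᵢCp,ᵢ = 230×2.41 + 138×2.41 + 107×2.41 = 1144.8
T_out = 160810 / 1144.8 = 140.48 °C

T_out = 140 °C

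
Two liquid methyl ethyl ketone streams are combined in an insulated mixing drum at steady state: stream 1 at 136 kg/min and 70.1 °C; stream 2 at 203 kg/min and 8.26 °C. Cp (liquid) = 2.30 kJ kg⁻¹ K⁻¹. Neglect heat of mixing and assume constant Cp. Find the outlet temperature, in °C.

T_out = 33.1 °C

No heat crosses the boundary, so H_out = H_in.
T_out = Σ ṁᵢCp,ᵢTᵢ / Σ ṁᵢCp,ᵢ
      = 25784 / 779.7 = 33.069 °C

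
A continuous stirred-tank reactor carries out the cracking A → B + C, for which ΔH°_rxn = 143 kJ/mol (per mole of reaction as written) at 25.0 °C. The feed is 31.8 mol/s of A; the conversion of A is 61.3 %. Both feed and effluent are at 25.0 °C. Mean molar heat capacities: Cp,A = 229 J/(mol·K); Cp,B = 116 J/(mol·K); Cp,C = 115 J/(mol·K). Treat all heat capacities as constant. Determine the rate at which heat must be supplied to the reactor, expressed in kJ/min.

Q_in = 167000 kJ/min

Extent of reaction ξ = 0.613 × 31.8 = 19.493 mol/s
Reaction term: ξ·ΔH°_rxn = 19.493 × 143 = 2787.6 kJ/s
Q = ΔH = 2787.6 kJ/s = 2787.6 kW
Heat supplied = 167250 kJ/min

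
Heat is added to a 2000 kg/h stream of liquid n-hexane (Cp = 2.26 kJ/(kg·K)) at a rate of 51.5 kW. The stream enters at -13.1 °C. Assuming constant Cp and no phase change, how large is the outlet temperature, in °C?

Q = 51.5 kW = 185400 kJ/h
ΔT = Q/(ṁ·Cp) = 185400/(2000×2.26) = 41.018 K
T_out = -13.1 + 41.018 = 27.918 °C

T_out = 27.9 °C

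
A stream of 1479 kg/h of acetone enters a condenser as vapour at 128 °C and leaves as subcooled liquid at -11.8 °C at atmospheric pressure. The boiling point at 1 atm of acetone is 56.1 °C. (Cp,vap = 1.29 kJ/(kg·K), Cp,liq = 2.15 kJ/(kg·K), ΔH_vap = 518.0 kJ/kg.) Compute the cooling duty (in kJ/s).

Q_c = 311 kJ/s

vapour 128→56.1 °C: -92.751 kJ/kg
condensation at 56.1 °C: -518 kJ/kg
liquid 56.1→-11.8 °C: -145.99 kJ/kg
Δh = -92.751 + -518 + -145.99 = -756.74 kJ/kg
Q = ṁ·Δh = 1479 kg/h × -756.74 kJ/kg = -1.1192e+06 kJ/h
|Q| = 310.89 kW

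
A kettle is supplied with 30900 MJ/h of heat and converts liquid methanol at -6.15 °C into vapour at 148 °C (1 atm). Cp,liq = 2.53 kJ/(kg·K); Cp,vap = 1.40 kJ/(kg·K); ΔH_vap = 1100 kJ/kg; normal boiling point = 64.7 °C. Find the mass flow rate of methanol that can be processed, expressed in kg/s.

ṁ = 6.15 kg/s

Δh = 2.53×(64.7−-6.15) + 1100 + 1.40×(148−64.7) = 1395.9 kJ/kg
Q = 30900 MJ/h = 8583.3 kJ/s = 8583.3 kJ/s
ṁ = Q/Δh = 8583.3 / 1395.9 = 6.1491 kg/s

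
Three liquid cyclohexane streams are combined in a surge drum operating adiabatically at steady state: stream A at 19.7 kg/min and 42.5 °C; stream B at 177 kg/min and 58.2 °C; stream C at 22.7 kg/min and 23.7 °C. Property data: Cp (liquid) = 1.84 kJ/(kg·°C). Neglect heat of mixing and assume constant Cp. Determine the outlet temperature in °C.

T_out = 53.2 °C

Adiabatic, steady state ⇒ Σ ṁᵢCp,ᵢ(T_out − Tᵢ) = 0
T_out = Σ ṁᵢCp,ᵢTᵢ / Σ ṁᵢCp,ᵢ
      = 21485 / 403.7 = 53.221 °C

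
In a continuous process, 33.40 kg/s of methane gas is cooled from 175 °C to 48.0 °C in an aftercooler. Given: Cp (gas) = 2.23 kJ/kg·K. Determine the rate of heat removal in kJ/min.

Q_c = 568000 kJ/min

Q = ṁ·Cp·ΔT = 33.40 × 2.23 × (48.0 − 175) = -9459.2 kJ/s
Cooling duty = 567550 kJ/min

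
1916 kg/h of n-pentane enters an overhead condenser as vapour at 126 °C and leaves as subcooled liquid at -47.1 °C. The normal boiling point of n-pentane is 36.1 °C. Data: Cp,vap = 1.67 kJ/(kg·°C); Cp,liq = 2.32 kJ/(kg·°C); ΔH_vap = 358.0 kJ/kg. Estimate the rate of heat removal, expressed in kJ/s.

Q_c = 373 kJ/s

vapour 126→36.1 °C: -150.13 kJ/kg
condensation at 36.1 °C: -358 kJ/kg
liquid 36.1→-47.1 °C: -193.02 kJ/kg
Δh = -150.13 + -358 + -193.02 = -701.16 kJ/kg
Q = ṁ·Δh = 1916 kg/h × -701.16 kJ/kg = -1.3434e+06 kJ/h
|Q| = 373.17 kW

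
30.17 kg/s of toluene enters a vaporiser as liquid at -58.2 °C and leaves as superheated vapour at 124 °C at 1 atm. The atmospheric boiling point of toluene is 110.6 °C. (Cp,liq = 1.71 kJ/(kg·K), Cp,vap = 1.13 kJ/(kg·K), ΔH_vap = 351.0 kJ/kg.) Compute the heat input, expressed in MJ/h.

liquid -58.2→110.6 °C: 288.65 kJ/kg
vaporisation at 110.6 °C: 351 kJ/kg
vapour 110.6→124 °C: 15.142 kJ/kg
Δh = 288.65 + 351 + 15.142 = 654.79 kJ/kg
Q = ṁ·Δh = 30.17 kg/s × 654.79 kJ/kg = 19755 kJ/s
|Q| = 19755 kW = 71118 MJ/h

Q = 71100 MJ/h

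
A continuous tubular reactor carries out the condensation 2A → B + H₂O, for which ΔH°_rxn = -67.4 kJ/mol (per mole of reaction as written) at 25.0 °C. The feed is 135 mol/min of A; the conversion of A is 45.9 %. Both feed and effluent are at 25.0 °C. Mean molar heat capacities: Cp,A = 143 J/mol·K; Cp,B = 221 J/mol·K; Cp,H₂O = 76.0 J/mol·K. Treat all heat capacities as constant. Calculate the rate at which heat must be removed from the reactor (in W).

Q_out = 34800 W

Extent of reaction ξ = 0.459 × 135 / 2 = 30.983 mol/min
Reaction term: ξ·ΔH°_rxn = 30.983 × -67.4 = -2088.2 kJ/min
Q = ΔH = -2088.2 kJ/min = -34.804 kW
Heat removed = 34804 W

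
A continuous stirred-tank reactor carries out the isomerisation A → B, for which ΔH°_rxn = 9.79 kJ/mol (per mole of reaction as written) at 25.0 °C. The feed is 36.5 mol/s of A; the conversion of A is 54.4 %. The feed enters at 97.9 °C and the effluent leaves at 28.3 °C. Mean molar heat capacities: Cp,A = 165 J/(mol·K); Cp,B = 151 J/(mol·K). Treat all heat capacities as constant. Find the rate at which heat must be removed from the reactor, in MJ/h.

Extent of reaction ξ = 0.544 × 36.5 = 19.856 mol/s
Reaction term: ξ·ΔH°_rxn = 19.856 × 9.79 = 194.39 kJ/s
Sensible, feed 97.9→25 °C: -439.04 kJ/s
Outlet flows (mol/s): A 16.644, B 19.856
Sensible, products 25→28.3 °C: 18.957 kJ/s
Q = ΔH = -225.69 kJ/s = -225.69 kW
Heat removed = 812.5 MJ/h

Q_out = 812 MJ/h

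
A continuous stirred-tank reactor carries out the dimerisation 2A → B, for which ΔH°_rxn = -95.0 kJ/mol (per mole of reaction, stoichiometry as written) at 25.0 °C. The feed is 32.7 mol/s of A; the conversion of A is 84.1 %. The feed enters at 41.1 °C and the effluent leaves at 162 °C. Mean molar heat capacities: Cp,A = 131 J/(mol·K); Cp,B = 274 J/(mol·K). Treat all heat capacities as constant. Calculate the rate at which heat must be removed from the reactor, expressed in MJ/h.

Q_out = 2760 MJ/h

Extent of reaction ξ = 0.841 × 32.7 / 2 = 13.75 mol/s
Reaction term: ξ·ΔH°_rxn = 13.75 × -95.0 = -1306.3 kJ/s
Sensible, feed 41.1→25 °C: -68.968 kJ/s
Outlet flows (mol/s): A 5.1993, B 13.75
Sensible, products 25→162 °C: 609.47 kJ/s
Q = ΔH = -765.78 kJ/s = -765.78 kW
Heat removed = 2756.8 MJ/h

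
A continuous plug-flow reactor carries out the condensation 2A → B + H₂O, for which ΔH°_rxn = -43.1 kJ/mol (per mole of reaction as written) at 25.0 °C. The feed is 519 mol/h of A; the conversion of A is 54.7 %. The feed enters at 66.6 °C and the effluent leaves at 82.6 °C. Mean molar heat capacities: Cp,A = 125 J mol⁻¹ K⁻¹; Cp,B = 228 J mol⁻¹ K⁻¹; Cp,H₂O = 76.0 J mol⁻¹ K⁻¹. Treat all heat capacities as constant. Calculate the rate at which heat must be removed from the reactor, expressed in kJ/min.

Extent of reaction ξ = 0.547 × 519 / 2 = 141.95 mol/h
Reaction term: ξ·ΔH°_rxn = 141.95 × -43.1 = -6117.9 kJ/h
Sensible, feed 66.6→25 °C: -2698.8 kJ/h
Outlet flows (mol/h): A 235.11, B 141.95, H₂O 141.95
Sensible, products 25→82.6 °C: 4178.3 kJ/h
Q = ΔH = -4638.4 kJ/h = -1.2884 kW
Heat removed = 77.306 kJ/min

Q_out = 77.3 kJ/min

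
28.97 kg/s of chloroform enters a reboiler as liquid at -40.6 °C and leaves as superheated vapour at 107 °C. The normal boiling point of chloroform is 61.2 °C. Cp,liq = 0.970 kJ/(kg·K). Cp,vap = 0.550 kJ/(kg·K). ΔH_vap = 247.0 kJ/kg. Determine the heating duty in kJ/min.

Q = 645000 kJ/min

liquid -40.6→61.2 °C: 98.746 kJ/kg
vaporisation at 61.2 °C: 247 kJ/kg
vapour 61.2→107 °C: 25.19 kJ/kg
Δh = 98.746 + 247 + 25.19 = 370.94 kJ/kg
Q = ṁ·Δh = 28.97 kg/s × 370.94 kJ/kg = 10746 kJ/s
|Q| = 10746 kW = 644760 kJ/min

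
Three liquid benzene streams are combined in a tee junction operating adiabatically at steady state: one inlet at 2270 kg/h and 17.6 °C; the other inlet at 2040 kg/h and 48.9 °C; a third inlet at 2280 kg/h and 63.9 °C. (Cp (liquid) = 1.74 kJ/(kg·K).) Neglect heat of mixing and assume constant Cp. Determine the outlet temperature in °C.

T_out = 43.3 °C

Adiabatic, steady state ⇒ Σ ṁᵢCp,ᵢ(T_out − Tᵢ) = 0
T_out = Σ ṁᵢCp,ᵢTᵢ / Σ ṁᵢCp,ᵢ
      = 496600 / 11467 = 43.308 °C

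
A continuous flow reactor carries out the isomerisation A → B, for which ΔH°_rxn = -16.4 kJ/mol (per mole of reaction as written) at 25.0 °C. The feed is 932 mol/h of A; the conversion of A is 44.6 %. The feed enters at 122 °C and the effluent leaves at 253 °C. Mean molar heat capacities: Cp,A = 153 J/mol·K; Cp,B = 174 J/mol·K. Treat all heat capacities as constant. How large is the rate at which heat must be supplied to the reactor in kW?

Extent of reaction ξ = 0.446 × 932 = 415.67 mol/h
Reaction term: ξ·ΔH°_rxn = 415.67 × -16.4 = -6817 kJ/h
Sensible, feed 122→25 °C: -13832 kJ/h
Outlet flows (mol/h): A 516.33, B 415.67
Sensible, products 25→253 °C: 34502 kJ/h
Q = ΔH = 13853 kJ/h = 3.8481 kW
Heat supplied = 3.8481 kW

Q_in = 3.85 kW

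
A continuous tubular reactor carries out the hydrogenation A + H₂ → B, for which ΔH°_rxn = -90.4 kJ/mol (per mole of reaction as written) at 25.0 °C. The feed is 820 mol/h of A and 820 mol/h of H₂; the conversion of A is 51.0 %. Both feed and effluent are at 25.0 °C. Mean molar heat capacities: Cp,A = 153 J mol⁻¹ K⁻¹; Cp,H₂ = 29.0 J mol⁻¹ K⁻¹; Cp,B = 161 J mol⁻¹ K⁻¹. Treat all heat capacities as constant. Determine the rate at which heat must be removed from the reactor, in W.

Extent of reaction ξ = 0.510 × 820 = 418.2 mol/h
Reaction term: ξ·ΔH°_rxn = 418.2 × -90.4 = -37805 kJ/h
Q = ΔH = -37805 kJ/h = -10.501 kW
Heat removed = 10501 W

Q_out = 10500 W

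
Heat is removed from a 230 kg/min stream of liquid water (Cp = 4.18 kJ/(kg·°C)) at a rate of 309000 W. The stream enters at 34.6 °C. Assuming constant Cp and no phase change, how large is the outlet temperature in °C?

Q = 309000 W = 18540 kJ/min
ΔT = Q/(ṁ·Cp) = 18540/(230×4.18) = 19.284 K
T_out = 34.6 − 19.284 = 15.316 °C

T_out = 15.3 °C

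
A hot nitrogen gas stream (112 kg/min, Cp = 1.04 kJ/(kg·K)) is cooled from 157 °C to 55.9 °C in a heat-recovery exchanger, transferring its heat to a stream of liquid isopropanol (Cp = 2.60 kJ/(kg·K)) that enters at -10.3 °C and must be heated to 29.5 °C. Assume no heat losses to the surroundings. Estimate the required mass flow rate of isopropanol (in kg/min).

ṁ_c = 114 kg/min

Heat released by hot stream: Q = 112 × 1.04 × (157 − 55.9) = 11776 kJ/min
Energy balance on cold side (adiabatic exchanger): Q = ṁ_c·Cp_c·(T_c,out − T_c,in)
ṁ_c = 11776 / [2.60 × (29.5 − -10.3)] = 113.8 kg/min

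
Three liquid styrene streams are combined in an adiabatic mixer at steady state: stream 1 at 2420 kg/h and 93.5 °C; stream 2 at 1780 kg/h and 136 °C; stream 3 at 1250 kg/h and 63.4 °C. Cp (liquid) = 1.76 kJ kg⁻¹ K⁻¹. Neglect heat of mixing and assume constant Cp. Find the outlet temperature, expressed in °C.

T_out = 100 °C

Adiabatic, steady state ⇒ Σ ṁᵢCp,ᵢ(T_out − Tᵢ) = 0
Σ ṁᵢCp,ᵢTᵢ = 2420×1.76×93.5 + 1780×1.76×136 + 1250×1.76×63.4 = 963780
Σ ṁᵢCp,ᵢ = 2420×1.76 + 1780×1.76 + 1250×1.76 = 9592
T_out = 963780 / 9592 = 100.48 °C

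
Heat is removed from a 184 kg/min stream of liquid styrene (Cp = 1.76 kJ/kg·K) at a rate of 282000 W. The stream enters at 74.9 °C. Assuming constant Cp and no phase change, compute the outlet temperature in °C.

T_out = 22.7 °C

Q = 282000 W = 16920 kJ/min
ΔT = Q/(ṁ·Cp) = 16920/(184×1.76) = 52.248 K
T_out = 74.9 − 52.248 = 22.652 °C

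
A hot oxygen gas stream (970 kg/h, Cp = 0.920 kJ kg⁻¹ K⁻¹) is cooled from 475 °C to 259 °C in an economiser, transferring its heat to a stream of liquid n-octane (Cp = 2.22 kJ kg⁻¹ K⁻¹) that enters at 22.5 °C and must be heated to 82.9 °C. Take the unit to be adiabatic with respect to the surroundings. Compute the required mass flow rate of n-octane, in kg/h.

ṁ_c = 1440 kg/h

Heat released by hot stream: Q = 970 × 0.920 × (475 − 259) = 192760 kJ/h
Energy balance on cold side (adiabatic exchanger): Q = ṁ_c·Cp_c·(T_c,out − T_c,in)
ṁ_c = 192760 / [2.22 × (82.9 − 22.5)] = 1437.6 kg/h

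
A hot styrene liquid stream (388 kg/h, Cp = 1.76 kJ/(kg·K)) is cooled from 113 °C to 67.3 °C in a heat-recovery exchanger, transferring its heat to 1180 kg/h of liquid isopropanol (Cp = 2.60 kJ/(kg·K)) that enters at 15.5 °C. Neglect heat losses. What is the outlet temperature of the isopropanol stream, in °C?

T_c,out = 25.7 °C

Heat released by hot stream: Q = 388 × 1.76 × (113 − 67.3) = 31208 kJ/h
Energy balance on cold side (adiabatic exchanger): Q = ṁ_c·Cp_c·(T_c,out − T_c,in)
T_c,out = 15.5 + 31208/(1180 × 2.60) = 25.672 °C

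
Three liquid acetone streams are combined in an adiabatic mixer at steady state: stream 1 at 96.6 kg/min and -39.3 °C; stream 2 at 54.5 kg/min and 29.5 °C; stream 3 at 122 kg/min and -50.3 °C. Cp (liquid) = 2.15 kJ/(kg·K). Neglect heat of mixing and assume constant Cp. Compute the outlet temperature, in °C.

T_out = -30.5 °C

No heat crosses the boundary, so H_out = H_in.
Σ ṁᵢCp,ᵢTᵢ = 96.6×2.15×-39.3 + 54.5×2.15×29.5 + 122×2.15×-50.3 = -17899
Σ ṁᵢCp,ᵢ = 96.6×2.15 + 54.5×2.15 + 122×2.15 = 587.16
T_out = -17899 / 587.16 = -30.484 °C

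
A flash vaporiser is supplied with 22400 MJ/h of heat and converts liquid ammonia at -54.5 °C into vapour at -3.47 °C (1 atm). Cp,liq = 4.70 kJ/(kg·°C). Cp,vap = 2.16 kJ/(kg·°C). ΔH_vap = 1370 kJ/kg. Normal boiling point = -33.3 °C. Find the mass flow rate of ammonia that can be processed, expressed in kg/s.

ṁ = 4.06 kg/s

Δh = 4.70×(-33.3−-54.5) + 1370 + 2.16×(-3.47−-33.3) = 1534.1 kJ/kg
Q = 22400 MJ/h = 6222.2 kJ/s = 6222.2 kJ/s
ṁ = Q/Δh = 6222.2 / 1534.1 = 4.056 kg/s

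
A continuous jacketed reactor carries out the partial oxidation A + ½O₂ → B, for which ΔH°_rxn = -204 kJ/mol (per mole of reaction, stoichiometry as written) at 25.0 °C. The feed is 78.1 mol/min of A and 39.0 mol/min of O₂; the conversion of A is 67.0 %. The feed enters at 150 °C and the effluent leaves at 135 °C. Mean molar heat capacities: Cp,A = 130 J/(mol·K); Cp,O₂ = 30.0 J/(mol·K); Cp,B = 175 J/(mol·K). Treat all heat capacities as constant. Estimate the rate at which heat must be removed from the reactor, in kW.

Q_out = 178 kW

Extent of reaction ξ = 0.670 × 78.1 = 52.327 mol/min
Reaction term: ξ·ΔH°_rxn = 52.327 × -204 = -10675 kJ/min
Sensible, feed 150→25 °C: -1415.4 kJ/min
Outlet flows (mol/min): A 25.773, O₂ 12.837, B 52.327
Sensible, products 25→135 °C: 1418.2 kJ/min
Q = ΔH = -10672 kJ/min = -177.86 kW
Heat removed = 177.86 kW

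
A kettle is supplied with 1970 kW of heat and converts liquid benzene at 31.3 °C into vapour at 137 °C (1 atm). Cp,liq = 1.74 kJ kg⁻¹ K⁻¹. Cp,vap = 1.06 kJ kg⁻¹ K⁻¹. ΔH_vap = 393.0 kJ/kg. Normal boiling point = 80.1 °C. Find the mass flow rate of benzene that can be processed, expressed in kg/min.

ṁ = 220 kg/min

Δh = 1.74×(80.1−31.3) + 393.0 + 1.06×(137−80.1) = 538.23 kJ/kg
Q = 1970 kW = 1970 kJ/s = 118200 kJ/min
ṁ = Q/Δh = 118200 / 538.23 = 219.61 kg/min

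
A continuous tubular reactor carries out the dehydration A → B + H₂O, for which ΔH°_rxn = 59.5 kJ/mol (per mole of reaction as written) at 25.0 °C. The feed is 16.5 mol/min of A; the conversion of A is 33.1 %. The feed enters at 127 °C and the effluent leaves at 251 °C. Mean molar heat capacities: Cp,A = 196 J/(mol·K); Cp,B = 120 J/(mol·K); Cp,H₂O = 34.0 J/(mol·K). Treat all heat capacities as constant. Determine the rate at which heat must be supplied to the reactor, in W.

Extent of reaction ξ = 0.331 × 16.5 = 5.4615 mol/min
Reaction term: ξ·ΔH°_rxn = 5.4615 × 59.5 = 324.96 kJ/min
Sensible, feed 127→25 °C: -329.87 kJ/min
Outlet flows (mol/min): A 11.038, B 5.4615, H₂O 5.4615
Sensible, products 25→251 °C: 679.04 kJ/min
Q = ΔH = 674.13 kJ/min = 11.236 kW
Heat supplied = 11236 W

Q_in = 11200 W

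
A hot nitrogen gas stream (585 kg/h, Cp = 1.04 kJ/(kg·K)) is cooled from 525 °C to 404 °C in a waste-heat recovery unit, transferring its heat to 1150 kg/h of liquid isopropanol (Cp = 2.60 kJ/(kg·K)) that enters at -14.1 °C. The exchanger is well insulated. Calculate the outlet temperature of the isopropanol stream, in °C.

Heat released by hot stream: Q = 585 × 1.04 × (525 − 404) = 73616 kJ/h
Energy balance on cold side (adiabatic exchanger): Q = ṁ_c·Cp_c·(T_c,out − T_c,in)
T_c,out = -14.1 + 73616/(1150 × 2.60) = 10.521 °C

T_c,out = 10.5 °C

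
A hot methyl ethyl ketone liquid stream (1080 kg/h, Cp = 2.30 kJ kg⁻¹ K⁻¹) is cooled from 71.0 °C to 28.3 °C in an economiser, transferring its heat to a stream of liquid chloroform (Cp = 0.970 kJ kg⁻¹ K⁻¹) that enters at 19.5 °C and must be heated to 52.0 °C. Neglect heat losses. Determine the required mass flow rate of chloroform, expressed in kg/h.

Heat released by hot stream: Q = 1080 × 2.30 × (71.0 − 28.3) = 106070 kJ/h
Energy balance on cold side (adiabatic exchanger): Q = ṁ_c·Cp_c·(T_c,out − T_c,in)
ṁ_c = 106070 / [0.970 × (52.0 − 19.5)] = 3364.5 kg/h

ṁ_c = 3360 kg/h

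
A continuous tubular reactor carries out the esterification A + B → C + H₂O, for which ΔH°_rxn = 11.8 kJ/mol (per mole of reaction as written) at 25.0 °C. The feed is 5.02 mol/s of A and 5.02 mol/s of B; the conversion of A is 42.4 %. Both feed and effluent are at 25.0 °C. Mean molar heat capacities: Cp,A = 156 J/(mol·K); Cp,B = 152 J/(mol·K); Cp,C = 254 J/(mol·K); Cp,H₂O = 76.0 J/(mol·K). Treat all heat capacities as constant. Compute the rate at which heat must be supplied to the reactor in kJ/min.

Q_in = 1510 kJ/min

Extent of reaction ξ = 0.424 × 5.02 = 2.1285 mol/s
Reaction term: ξ·ΔH°_rxn = 2.1285 × 11.8 = 25.116 kJ/s
Q = ΔH = 25.116 kJ/s = 25.116 kW
Heat supplied = 1507 kJ/min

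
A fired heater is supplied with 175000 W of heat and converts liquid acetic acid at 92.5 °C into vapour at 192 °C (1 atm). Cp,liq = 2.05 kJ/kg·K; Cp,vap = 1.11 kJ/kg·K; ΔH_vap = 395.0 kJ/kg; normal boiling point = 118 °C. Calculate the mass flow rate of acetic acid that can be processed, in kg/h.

ṁ = 1190 kg/h

Δh = 2.05×(118−92.5) + 395.0 + 1.11×(192−118) = 529.41 kJ/kg
Q = 175000 W = 175 kJ/s = 630000 kJ/h
ṁ = Q/Δh = 630000 / 529.41 = 1190 kg/h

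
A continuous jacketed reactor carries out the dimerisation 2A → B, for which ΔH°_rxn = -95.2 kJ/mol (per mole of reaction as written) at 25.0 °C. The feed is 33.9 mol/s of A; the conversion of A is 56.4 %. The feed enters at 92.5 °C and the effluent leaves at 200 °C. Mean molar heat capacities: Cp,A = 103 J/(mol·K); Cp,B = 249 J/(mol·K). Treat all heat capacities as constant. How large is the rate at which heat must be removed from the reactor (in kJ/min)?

Q_out = 27800 kJ/min

Extent of reaction ξ = 0.564 × 33.9 / 2 = 9.5598 mol/s
Reaction term: ξ·ΔH°_rxn = 9.5598 × -95.2 = -910.09 kJ/s
Sensible, feed 92.5→25 °C: -235.69 kJ/s
Outlet flows (mol/s): A 14.78, B 9.5598
Sensible, products 25→200 °C: 682.98 kJ/s
Q = ΔH = -462.8 kJ/s = -462.8 kW
Heat removed = 27768 kJ/min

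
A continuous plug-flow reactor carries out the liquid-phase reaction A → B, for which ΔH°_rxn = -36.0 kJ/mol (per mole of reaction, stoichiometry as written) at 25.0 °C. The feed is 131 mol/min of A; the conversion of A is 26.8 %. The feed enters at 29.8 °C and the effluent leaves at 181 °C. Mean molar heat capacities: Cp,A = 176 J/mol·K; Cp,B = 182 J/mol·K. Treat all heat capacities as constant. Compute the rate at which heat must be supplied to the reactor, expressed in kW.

Q_in = 37.6 kW

Extent of reaction ξ = 0.268 × 131 = 35.108 mol/min
Reaction term: ξ·ΔH°_rxn = 35.108 × -36.0 = -1263.9 kJ/min
Sensible, feed 29.8→25 °C: -110.67 kJ/min
Outlet flows (mol/min): A 95.892, B 35.108
Sensible, products 25→181 °C: 3629.6 kJ/min
Q = ΔH = 2255 kJ/min = 37.584 kW
Heat supplied = 37.584 kW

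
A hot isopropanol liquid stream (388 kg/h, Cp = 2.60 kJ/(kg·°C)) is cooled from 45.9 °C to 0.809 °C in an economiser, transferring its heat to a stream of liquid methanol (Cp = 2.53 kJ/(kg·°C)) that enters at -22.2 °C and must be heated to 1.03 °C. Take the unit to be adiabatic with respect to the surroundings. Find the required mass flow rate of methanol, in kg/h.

ṁ_c = 774 kg/h

Heat released by hot stream: Q = 388 × 2.60 × (45.9 − 0.809) = 45488 kJ/h
Energy balance on cold side (adiabatic exchanger): Q = ṁ_c·Cp_c·(T_c,out − T_c,in)
ṁ_c = 45488 / [2.53 × (1.03 − -22.2)] = 773.97 kg/h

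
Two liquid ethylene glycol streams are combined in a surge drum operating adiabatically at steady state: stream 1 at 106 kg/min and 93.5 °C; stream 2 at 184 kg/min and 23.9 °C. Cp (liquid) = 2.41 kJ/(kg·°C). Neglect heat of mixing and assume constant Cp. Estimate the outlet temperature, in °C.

T_out = 49.3 °C

No heat crosses the boundary, so H_out = H_in.
T_out = Σ ṁᵢCp,ᵢTᵢ / Σ ṁᵢCp,ᵢ
      = 34484 / 698.9 = 49.34 °C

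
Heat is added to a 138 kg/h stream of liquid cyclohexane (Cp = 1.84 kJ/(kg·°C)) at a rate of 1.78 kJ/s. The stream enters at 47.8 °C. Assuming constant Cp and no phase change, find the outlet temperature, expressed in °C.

T_out = 73.0 °C

Q = 1.78 kJ/s = 6408 kJ/h
ΔT = Q/(ṁ·Cp) = 6408/(138×1.84) = 25.236 K
T_out = 47.8 + 25.236 = 73.036 °C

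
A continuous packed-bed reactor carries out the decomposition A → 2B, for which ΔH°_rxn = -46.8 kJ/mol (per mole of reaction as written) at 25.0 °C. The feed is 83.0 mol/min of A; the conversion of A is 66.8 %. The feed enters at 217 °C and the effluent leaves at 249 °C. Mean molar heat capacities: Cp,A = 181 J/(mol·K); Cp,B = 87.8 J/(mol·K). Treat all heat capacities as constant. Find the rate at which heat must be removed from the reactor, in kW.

Extent of reaction ξ = 0.668 × 83.0 = 55.444 mol/min
Reaction term: ξ·ΔH°_rxn = 55.444 × -46.8 = -2594.8 kJ/min
Sensible, feed 217→25 °C: -2884.4 kJ/min
Outlet flows (mol/min): A 27.556, B 110.89
Sensible, products 25→249 °C: 3298.1 kJ/min
Q = ΔH = -2181.1 kJ/min = -36.352 kW
Heat removed = 36.352 kW

Q_out = 36.4 kW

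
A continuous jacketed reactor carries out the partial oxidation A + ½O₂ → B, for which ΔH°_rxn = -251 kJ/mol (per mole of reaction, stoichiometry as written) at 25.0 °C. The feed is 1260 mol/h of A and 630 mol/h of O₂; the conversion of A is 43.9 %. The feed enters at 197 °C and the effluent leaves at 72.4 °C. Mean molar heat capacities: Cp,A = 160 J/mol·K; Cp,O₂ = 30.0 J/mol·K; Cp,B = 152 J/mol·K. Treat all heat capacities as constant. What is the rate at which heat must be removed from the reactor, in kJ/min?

Extent of reaction ξ = 0.439 × 1260 = 553.14 mol/h
Reaction term: ξ·ΔH°_rxn = 553.14 × -251 = -138840 kJ/h
Sensible, feed 197→25 °C: -37926 kJ/h
Outlet flows (mol/h): A 706.86, O₂ 353.43, B 553.14
Sensible, products 25→72.4 °C: 9848.7 kJ/h
Q = ΔH = -166920 kJ/h = -46.365 kW
Heat removed = 2781.9 kJ/min

Q_out = 2780 kJ/min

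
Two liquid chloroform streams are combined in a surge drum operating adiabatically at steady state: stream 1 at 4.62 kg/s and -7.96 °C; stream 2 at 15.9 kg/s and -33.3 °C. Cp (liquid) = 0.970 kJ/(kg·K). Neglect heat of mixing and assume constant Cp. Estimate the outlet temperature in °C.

Energy balance with Q = 0: Σ ṁᵢCp,ᵢ(T_out − Tᵢ) = 0
T_out = Σ ṁᵢCp,ᵢTᵢ / Σ ṁᵢCp,ᵢ
      = -549.26 / 19.904 = -27.595 °C

T_out = -27.6 °C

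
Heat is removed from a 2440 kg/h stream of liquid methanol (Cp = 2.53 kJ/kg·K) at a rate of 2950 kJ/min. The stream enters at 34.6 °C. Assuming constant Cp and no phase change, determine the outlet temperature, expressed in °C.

Q = 2950 kJ/min = 177000 kJ/h
ΔT = Q/(ṁ·Cp) = 177000/(2440×2.53) = 28.672 K
T_out = 34.6 − 28.672 = 5.9277 °C

T_out = 5.93 °C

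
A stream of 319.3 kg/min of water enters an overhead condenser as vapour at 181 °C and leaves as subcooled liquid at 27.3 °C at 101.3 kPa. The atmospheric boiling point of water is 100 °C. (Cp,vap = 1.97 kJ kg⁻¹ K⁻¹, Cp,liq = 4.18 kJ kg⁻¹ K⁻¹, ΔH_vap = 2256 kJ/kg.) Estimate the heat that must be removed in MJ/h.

vapour 181→100 °C: -159.57 kJ/kg
condensation at 100 °C: -2256 kJ/kg
liquid 100→27.3 °C: -303.89 kJ/kg
Δh = -159.57 + -2256 + -303.89 = -2719.5 kJ/kg
Q = ṁ·Δh = 319.3 kg/min × -2719.5 kJ/kg = -868320 kJ/min
|Q| = 14472 kW = 52099 MJ/h

Q_c = 52100 MJ/h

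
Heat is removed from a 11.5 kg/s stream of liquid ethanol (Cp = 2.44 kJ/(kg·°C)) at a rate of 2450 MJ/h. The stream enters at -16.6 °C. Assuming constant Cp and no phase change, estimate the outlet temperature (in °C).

Q = 2450 MJ/h = 680.56 kJ/s
ΔT = Q/(ṁ·Cp) = 680.56/(11.5×2.44) = 24.254 K
T_out = -16.6 − 24.254 = -40.854 °C

T_out = -40.9 °C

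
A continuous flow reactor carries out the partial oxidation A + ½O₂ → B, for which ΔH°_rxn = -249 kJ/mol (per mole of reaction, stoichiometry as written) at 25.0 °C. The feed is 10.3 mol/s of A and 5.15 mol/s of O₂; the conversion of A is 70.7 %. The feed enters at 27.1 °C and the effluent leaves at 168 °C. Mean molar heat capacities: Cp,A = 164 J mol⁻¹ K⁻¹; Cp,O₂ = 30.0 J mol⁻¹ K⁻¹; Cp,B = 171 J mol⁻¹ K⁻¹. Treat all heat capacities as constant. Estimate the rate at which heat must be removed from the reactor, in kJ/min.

Extent of reaction ξ = 0.707 × 10.3 = 7.2821 mol/s
Reaction term: ξ·ΔH°_rxn = 7.2821 × -249 = -1813.2 kJ/s
Sensible, feed 27.1→25 °C: -3.8718 kJ/s
Outlet flows (mol/s): A 3.0179, O₂ 1.509, B 7.2821
Sensible, products 25→168 °C: 255.32 kJ/s
Q = ΔH = -1561.8 kJ/s = -1561.8 kW
Heat removed = 93708 kJ/min

Q_out = 93700 kJ/min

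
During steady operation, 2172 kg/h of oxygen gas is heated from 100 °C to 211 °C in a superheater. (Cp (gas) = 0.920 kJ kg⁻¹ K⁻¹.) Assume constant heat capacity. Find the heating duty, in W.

Q = 61600 W

Q = ṁ·Cp·ΔT = 2172 × 0.920 × (211 − 100) = 221800 kJ/h
Converting: 221800 / 3600 s = 61.612 kW
Heating duty = 61612 W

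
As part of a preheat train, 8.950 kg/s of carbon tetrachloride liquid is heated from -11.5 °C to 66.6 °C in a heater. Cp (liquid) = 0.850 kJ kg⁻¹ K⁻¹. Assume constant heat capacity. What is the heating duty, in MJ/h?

Q = 2140 MJ/h

Q = ṁ·Cp·ΔT = 8.950 × 0.850 × (66.6 − -11.5) = 594.15 kJ/s
Heating duty = 2138.9 MJ/h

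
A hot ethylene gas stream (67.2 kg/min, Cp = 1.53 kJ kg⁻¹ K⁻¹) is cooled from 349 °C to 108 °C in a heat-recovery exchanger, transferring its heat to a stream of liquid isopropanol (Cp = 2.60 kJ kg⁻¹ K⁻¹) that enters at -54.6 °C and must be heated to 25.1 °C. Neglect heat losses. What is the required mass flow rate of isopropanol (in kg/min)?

ṁ_c = 120 kg/min

Heat released by hot stream: Q = 67.2 × 1.53 × (349 − 108) = 24779 kJ/min
Energy balance on cold side (adiabatic exchanger): Q = ṁ_c·Cp_c·(T_c,out − T_c,in)
ṁ_c = 24779 / [2.60 × (25.1 − -54.6)] = 119.58 kg/min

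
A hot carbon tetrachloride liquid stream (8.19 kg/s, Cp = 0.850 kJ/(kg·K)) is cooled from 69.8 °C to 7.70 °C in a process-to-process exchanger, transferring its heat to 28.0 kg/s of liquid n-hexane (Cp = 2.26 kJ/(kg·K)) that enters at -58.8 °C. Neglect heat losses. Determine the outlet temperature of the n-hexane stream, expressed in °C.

Heat released by hot stream: Q = 8.19 × 0.850 × (69.8 − 7.70) = 432.31 kJ/s
Energy balance on cold side (adiabatic exchanger): Q = ṁ_c·Cp_c·(T_c,out − T_c,in)
T_c,out = -58.8 + 432.31/(28.0 × 2.26) = -51.968 °C

T_c,out = -52.0 °C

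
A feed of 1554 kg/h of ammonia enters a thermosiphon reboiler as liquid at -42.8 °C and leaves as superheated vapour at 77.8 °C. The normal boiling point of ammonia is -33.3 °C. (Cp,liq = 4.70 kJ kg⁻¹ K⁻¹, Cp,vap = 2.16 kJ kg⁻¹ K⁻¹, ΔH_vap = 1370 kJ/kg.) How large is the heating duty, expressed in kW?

Q = 714 kW

liquid -42.8→-33.3 °C: 44.65 kJ/kg
vaporisation at -33.3 °C: 1370 kJ/kg
vapour -33.3→77.8 °C: 239.98 kJ/kg
Δh = 44.65 + 1370 + 239.98 = 1654.6 kJ/kg
Q = ṁ·Δh = 1554 kg/h × 1654.6 kJ/kg = 2.5713e+06 kJ/h
|Q| = 714.25 kW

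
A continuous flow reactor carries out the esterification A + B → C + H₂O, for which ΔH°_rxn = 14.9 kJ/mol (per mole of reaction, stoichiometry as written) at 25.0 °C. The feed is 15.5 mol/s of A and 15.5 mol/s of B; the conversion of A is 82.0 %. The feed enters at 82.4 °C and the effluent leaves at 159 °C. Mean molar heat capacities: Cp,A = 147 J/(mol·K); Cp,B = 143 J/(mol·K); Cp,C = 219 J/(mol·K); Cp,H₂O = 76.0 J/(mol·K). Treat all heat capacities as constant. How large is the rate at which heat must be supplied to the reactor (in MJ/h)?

Extent of reaction ξ = 0.820 × 15.5 = 12.71 mol/s
Reaction term: ξ·ΔH°_rxn = 12.71 × 14.9 = 189.38 kJ/s
Sensible, feed 82.4→25 °C: -258.01 kJ/s
Outlet flows (mol/s): A 2.79, B 2.79, C 12.71, H₂O 12.71
Sensible, products 25→159 °C: 610.85 kJ/s
Q = ΔH = 542.21 kJ/s = 542.21 kW
Heat supplied = 1952 MJ/h

Q_in = 1950 MJ/h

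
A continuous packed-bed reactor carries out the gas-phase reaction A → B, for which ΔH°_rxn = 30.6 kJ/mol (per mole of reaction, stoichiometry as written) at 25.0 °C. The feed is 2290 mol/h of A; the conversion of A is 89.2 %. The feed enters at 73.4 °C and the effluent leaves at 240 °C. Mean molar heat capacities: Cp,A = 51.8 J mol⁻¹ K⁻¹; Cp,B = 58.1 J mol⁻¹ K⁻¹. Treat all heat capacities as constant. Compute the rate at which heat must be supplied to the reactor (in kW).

Q_in = 23.6 kW

Extent of reaction ξ = 0.892 × 2290 = 2042.7 mol/h
Reaction term: ξ·ΔH°_rxn = 2042.7 × 30.6 = 62506 kJ/h
Sensible, feed 73.4→25 °C: -5741.3 kJ/h
Outlet flows (mol/h): A 247.32, B 2042.7
Sensible, products 25→240 °C: 28271 kJ/h
Q = ΔH = 85035 kJ/h = 23.621 kW
Heat supplied = 23.621 kW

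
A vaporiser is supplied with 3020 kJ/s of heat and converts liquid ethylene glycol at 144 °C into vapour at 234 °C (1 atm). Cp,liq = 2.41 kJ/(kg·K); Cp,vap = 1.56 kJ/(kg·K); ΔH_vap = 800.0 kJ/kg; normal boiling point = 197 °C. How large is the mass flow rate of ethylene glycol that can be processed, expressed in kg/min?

Δh = 2.41×(197−144) + 800.0 + 1.56×(234−197) = 985.45 kJ/kg
Q = 3020 kJ/s = 3020 kJ/s = 181200 kJ/min
ṁ = Q/Δh = 181200 / 985.45 = 183.88 kg/min

ṁ = 184 kg/min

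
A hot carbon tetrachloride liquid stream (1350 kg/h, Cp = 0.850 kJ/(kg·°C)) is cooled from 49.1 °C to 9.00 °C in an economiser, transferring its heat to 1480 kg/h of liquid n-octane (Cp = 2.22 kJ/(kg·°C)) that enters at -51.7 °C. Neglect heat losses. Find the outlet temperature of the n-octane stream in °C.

T_c,out = -37.7 °C

Heat released by hot stream: Q = 1350 × 0.850 × (49.1 − 9.00) = 46015 kJ/h
Energy balance on cold side (adiabatic exchanger): Q = ṁ_c·Cp_c·(T_c,out − T_c,in)
T_c,out = -51.7 + 46015/(1480 × 2.22) = -37.695 °C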